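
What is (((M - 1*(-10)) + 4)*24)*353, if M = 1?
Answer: 127080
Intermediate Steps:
(((M - 1*(-10)) + 4)*24)*353 = (((1 - 1*(-10)) + 4)*24)*353 = (((1 + 10) + 4)*24)*353 = ((11 + 4)*24)*353 = (15*24)*353 = 360*353 = 127080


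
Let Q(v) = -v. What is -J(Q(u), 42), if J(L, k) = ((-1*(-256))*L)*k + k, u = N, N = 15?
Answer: 161238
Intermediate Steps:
u = 15
J(L, k) = k + 256*L*k (J(L, k) = (256*L)*k + k = 256*L*k + k = k + 256*L*k)
-J(Q(u), 42) = -42*(1 + 256*(-1*15)) = -42*(1 + 256*(-15)) = -42*(1 - 3840) = -42*(-3839) = -1*(-161238) = 161238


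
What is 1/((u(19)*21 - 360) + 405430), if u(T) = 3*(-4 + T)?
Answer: 1/406015 ≈ 2.4630e-6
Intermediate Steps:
u(T) = -12 + 3*T
1/((u(19)*21 - 360) + 405430) = 1/(((-12 + 3*19)*21 - 360) + 405430) = 1/(((-12 + 57)*21 - 360) + 405430) = 1/((45*21 - 360) + 405430) = 1/((945 - 360) + 405430) = 1/(585 + 405430) = 1/406015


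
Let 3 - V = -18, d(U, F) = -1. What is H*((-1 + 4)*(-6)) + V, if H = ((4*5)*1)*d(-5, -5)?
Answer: 381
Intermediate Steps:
V = 21 (V = 3 - 1*(-18) = 3 + 18 = 21)
H = -20 (H = ((4*5)*1)*(-1) = (20*1)*(-1) = 20*(-1) = -20)
H*((-1 + 4)*(-6)) + V = -20*(-1 + 4)*(-6) + 21 = -60*(-6) + 21 = -20*(-18) + 21 = 360 + 21 = 381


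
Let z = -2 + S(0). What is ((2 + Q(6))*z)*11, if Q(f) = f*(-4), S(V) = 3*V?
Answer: 484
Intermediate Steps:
Q(f) = -4*f
z = -2 (z = -2 + 3*0 = -2 + 0 = -2)
((2 + Q(6))*z)*11 = ((2 - 4*6)*(-2))*11 = ((2 - 24)*(-2))*11 = -22*(-2)*11 = 44*11 = 484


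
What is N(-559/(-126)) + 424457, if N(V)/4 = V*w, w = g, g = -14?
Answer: 3817877/9 ≈ 4.2421e+5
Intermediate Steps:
w = -14
N(V) = -56*V (N(V) = 4*(V*(-14)) = 4*(-14*V) = -56*V)
N(-559/(-126)) + 424457 = -(-31304)/(-126) + 424457 = -(-31304)*(-1)/126 + 424457 = -56*559/126 + 424457 = -2236/9 + 424457 = 3817877/9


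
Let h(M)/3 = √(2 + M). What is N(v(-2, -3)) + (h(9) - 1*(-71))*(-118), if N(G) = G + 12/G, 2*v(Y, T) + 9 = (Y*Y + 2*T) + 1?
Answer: -41927/5 - 354*√11 ≈ -9559.5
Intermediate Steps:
h(M) = 3*√(2 + M)
v(Y, T) = -4 + T + Y²/2 (v(Y, T) = -9/2 + ((Y*Y + 2*T) + 1)/2 = -9/2 + ((Y² + 2*T) + 1)/2 = -9/2 + (1 + Y² + 2*T)/2 = -9/2 + (½ + T + Y²/2) = -4 + T + Y²/2)
N(v(-2, -3)) + (h(9) - 1*(-71))*(-118) = ((-4 - 3 + (½)*(-2)²) + 12/(-4 - 3 + (½)*(-2)²)) + (3*√(2 + 9) - 1*(-71))*(-118) = ((-4 - 3 + (½)*4) + 12/(-4 - 3 + (½)*4)) + (3*√11 + 71)*(-118) = ((-4 - 3 + 2) + 12/(-4 - 3 + 2)) + (71 + 3*√11)*(-118) = (-5 + 12/(-5)) + (-8378 - 354*√11) = (-5 + 12*(-⅕)) + (-8378 - 354*√11) = (-5 - 12/5) + (-8378 - 354*√11) = -37/5 + (-8378 - 354*√11) = -41927/5 - 354*√11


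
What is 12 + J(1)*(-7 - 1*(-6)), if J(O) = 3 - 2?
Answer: 11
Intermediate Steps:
J(O) = 1
12 + J(1)*(-7 - 1*(-6)) = 12 + 1*(-7 - 1*(-6)) = 12 + 1*(-7 + 6) = 12 + 1*(-1) = 12 - 1 = 11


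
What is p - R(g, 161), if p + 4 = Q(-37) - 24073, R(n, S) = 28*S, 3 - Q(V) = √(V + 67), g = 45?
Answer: -28582 - √30 ≈ -28587.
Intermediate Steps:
Q(V) = 3 - √(67 + V) (Q(V) = 3 - √(V + 67) = 3 - √(67 + V))
p = -24074 - √30 (p = -4 + ((3 - √(67 - 37)) - 24073) = -4 + ((3 - √30) - 24073) = -4 + (-24070 - √30) = -24074 - √30 ≈ -24079.)
p - R(g, 161) = (-24074 - √30) - 28*161 = (-24074 - √30) - 1*4508 = (-24074 - √30) - 4508 = -28582 - √30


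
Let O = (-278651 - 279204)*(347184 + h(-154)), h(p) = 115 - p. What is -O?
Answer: 193828393315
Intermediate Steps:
O = -193828393315 (O = (-278651 - 279204)*(347184 + (115 - 1*(-154))) = -557855*(347184 + (115 + 154)) = -557855*(347184 + 269) = -557855*347453 = -193828393315)
-O = -1*(-193828393315) = 193828393315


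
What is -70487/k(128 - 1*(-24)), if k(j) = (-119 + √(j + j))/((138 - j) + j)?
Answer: 385845838/4619 + 12969608*√19/4619 ≈ 95774.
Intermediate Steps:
k(j) = -119/138 + √2*√j/138 (k(j) = (-119 + √(2*j))/138 = (-119 + √2*√j)*(1/138) = -119/138 + √2*√j/138)
-70487/k(128 - 1*(-24)) = -70487/(-119/138 + √2*√(128 - 1*(-24))/138) = -70487/(-119/138 + √2*√(128 + 24)/138) = -70487/(-119/138 + √2*√152/138) = -70487/(-119/138 + √2*(2*√38)/138) = -70487/(-119/138 + 2*√19/69)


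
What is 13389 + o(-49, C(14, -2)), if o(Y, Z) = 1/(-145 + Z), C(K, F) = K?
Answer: 1753958/131 ≈ 13389.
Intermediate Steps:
13389 + o(-49, C(14, -2)) = 13389 + 1/(-145 + 14) = 13389 + 1/(-131) = 13389 - 1/131 = 1753958/131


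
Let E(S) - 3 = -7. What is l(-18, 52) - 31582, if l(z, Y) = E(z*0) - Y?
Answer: -31638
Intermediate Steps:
E(S) = -4 (E(S) = 3 - 7 = -4)
l(z, Y) = -4 - Y
l(-18, 52) - 31582 = (-4 - 1*52) - 31582 = (-4 - 52) - 31582 = -56 - 31582 = -31638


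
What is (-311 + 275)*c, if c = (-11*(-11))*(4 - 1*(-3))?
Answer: -30492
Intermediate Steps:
c = 847 (c = 121*(4 + 3) = 121*7 = 847)
(-311 + 275)*c = (-311 + 275)*847 = -36*847 = -30492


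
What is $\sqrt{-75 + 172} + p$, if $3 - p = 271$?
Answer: $-268 + \sqrt{97} \approx -258.15$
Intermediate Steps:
$p = -268$ ($p = 3 - 271 = -268$)
$\sqrt{-75 + 172} + p = \sqrt{-75 + 172} - 268 = \sqrt{97} - 268 = -268 + \sqrt{97}$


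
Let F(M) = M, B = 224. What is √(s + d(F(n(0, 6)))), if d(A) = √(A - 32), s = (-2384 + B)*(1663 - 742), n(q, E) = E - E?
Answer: 2*√(-497340 + I*√2) ≈ 0.0020053 + 1410.4*I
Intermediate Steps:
n(q, E) = 0
s = -1989360 (s = (-2384 + 224)*(1663 - 742) = -2160*921 = -1989360)
d(A) = √(-32 + A)
√(s + d(F(n(0, 6)))) = √(-1989360 + √(-32 + 0)) = √(-1989360 + √(-32)) = √(-1989360 + 4*I*√2)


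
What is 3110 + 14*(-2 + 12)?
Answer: 3250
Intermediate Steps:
3110 + 14*(-2 + 12) = 3110 + 14*10 = 3110 + 140 = 3250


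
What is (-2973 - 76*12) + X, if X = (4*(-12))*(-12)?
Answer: -3309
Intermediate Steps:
X = 576 (X = -48*(-12) = 576)
(-2973 - 76*12) + X = (-2973 - 76*12) + 576 = (-2973 - 912) + 576 = -3885 + 576 = -3309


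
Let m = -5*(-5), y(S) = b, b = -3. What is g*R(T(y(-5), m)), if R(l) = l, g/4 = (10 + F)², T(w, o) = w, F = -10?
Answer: 0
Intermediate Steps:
y(S) = -3
m = 25
g = 0 (g = 4*(10 - 10)² = 4*0² = 4*0 = 0)
g*R(T(y(-5), m)) = 0*(-3) = 0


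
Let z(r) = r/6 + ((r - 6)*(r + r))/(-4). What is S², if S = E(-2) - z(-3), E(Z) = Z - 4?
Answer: 64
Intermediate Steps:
E(Z) = -4 + Z
z(r) = r/6 - r*(-6 + r)/2 (z(r) = r*(⅙) + ((-6 + r)*(2*r))*(-¼) = r/6 + (2*r*(-6 + r))*(-¼) = r/6 - r*(-6 + r)/2)
S = 8 (S = (-4 - 2) - (-3)*(19 - 3*(-3))/6 = -6 - (-3)*(19 + 9)/6 = -6 - (-3)*28/6 = -6 - 1*(-14) = -6 + 14 = 8)
S² = 8² = 64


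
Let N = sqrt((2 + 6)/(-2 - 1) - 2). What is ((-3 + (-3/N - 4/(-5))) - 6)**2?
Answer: 22859/350 - 123*I*sqrt(42)/35 ≈ 65.311 - 22.775*I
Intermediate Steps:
N = I*sqrt(42)/3 (N = sqrt(8/(-3) - 2) = sqrt(8*(-1/3) - 2) = sqrt(-8/3 - 2) = sqrt(-14/3) = I*sqrt(42)/3 ≈ 2.1602*I)
((-3 + (-3/N - 4/(-5))) - 6)**2 = ((-3 + (-3*(-I*sqrt(42)/14) - 4/(-5))) - 6)**2 = ((-3 + (-(-3)*I*sqrt(42)/14 - 4*(-1/5))) - 6)**2 = ((-3 + (3*I*sqrt(42)/14 + 4/5)) - 6)**2 = ((-3 + (4/5 + 3*I*sqrt(42)/14)) - 6)**2 = ((-11/5 + 3*I*sqrt(42)/14) - 6)**2 = (-41/5 + 3*I*sqrt(42)/14)**2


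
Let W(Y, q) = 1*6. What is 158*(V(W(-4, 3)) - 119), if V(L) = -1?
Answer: -18960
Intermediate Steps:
W(Y, q) = 6
158*(V(W(-4, 3)) - 119) = 158*(-1 - 119) = 158*(-120) = -18960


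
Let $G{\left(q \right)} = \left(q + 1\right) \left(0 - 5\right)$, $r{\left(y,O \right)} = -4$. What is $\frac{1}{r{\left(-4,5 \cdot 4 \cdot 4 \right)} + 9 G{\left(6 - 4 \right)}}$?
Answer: $- \frac{1}{139} \approx -0.0071942$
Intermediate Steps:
$G{\left(q \right)} = -5 - 5 q$ ($G{\left(q \right)} = \left(1 + q\right) \left(-5\right) = -5 - 5 q$)
$\frac{1}{r{\left(-4,5 \cdot 4 \cdot 4 \right)} + 9 G{\left(6 - 4 \right)}} = \frac{1}{-4 + 9 \left(-5 - 5 \left(6 - 4\right)\right)} = \frac{1}{-4 + 9 \left(-5 - 10\right)} = \frac{1}{-4 + 9 \left(-15\right)} = \frac{1}{-4 - 135} = \frac{1}{-139} = - \frac{1}{139}$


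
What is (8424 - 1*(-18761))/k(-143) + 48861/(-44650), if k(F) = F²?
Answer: 214651661/913047850 ≈ 0.23509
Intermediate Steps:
(8424 - 1*(-18761))/k(-143) + 48861/(-44650) = (8424 - 1*(-18761))/((-143)²) + 48861/(-44650) = (8424 + 18761)/20449 + 48861*(-1/44650) = 27185*(1/20449) - 48861/44650 = 27185/20449 - 48861/44650 = 214651661/913047850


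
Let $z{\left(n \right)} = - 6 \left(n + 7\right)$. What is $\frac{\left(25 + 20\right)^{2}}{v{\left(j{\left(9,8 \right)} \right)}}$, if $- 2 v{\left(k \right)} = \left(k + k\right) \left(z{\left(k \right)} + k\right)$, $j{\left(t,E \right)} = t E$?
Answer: $\frac{75}{1072} \approx 0.069963$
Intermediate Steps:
$z{\left(n \right)} = -42 - 6 n$ ($z{\left(n \right)} = - 6 \left(7 + n\right) = -42 - 6 n$)
$j{\left(t,E \right)} = E t$
$v{\left(k \right)} = - k \left(-42 - 5 k\right)$ ($v{\left(k \right)} = - \frac{\left(k + k\right) \left(\left(-42 - 6 k\right) + k\right)}{2} = - \frac{2 k \left(-42 - 5 k\right)}{2} = - k \left(-42 - 5 k\right)$)
$\frac{\left(25 + 20\right)^{2}}{v{\left(j{\left(9,8 \right)} \right)}} = \frac{\left(25 + 20\right)^{2}}{8 \cdot 9 \left(42 + 5 \cdot 8 \cdot 9\right)} = \frac{45^{2}}{72 \left(42 + 5 \cdot 72\right)} = \frac{2025}{72 \left(42 + 360\right)} = \frac{2025}{72 \cdot 402} = \frac{2025}{28944} = 2025 \cdot \frac{1}{28944} = \frac{75}{1072}$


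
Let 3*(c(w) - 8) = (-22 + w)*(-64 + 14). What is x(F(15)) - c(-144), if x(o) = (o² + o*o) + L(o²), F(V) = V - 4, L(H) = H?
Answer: -7235/3 ≈ -2411.7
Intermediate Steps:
c(w) = 1124/3 - 50*w/3 (c(w) = 8 + ((-22 + w)*(-64 + 14))/3 = 8 + ((-22 + w)*(-50))/3 = 8 + (1100 - 50*w)/3 = 8 + (1100/3 - 50*w/3) = 1124/3 - 50*w/3)
F(V) = -4 + V
x(o) = 3*o² (x(o) = (o² + o*o) + o² = (o² + o²) + o² = 2*o² + o² = 3*o²)
x(F(15)) - c(-144) = 3*(-4 + 15)² - (1124/3 - 50/3*(-144)) = 3*11² - (1124/3 + 2400) = 3*121 - 1*8324/3 = 363 - 8324/3 = -7235/3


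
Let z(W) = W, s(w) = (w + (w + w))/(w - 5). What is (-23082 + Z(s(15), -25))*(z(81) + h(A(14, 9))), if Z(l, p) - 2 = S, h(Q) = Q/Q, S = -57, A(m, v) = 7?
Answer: -1897234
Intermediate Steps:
s(w) = 3*w/(-5 + w) (s(w) = (w + 2*w)/(-5 + w) = (3*w)/(-5 + w) = 3*w/(-5 + w))
h(Q) = 1
Z(l, p) = -55 (Z(l, p) = 2 - 57 = -55)
(-23082 + Z(s(15), -25))*(z(81) + h(A(14, 9))) = (-23082 - 55)*(81 + 1) = -23137*82 = -1897234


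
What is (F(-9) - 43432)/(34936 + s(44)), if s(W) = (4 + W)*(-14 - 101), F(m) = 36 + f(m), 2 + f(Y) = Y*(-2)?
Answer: -10845/7354 ≈ -1.4747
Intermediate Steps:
f(Y) = -2 - 2*Y (f(Y) = -2 + Y*(-2) = -2 - 2*Y)
F(m) = 34 - 2*m (F(m) = 36 + (-2 - 2*m) = 34 - 2*m)
s(W) = -460 - 115*W (s(W) = (4 + W)*(-115) = -460 - 115*W)
(F(-9) - 43432)/(34936 + s(44)) = ((34 - 2*(-9)) - 43432)/(34936 + (-460 - 115*44)) = ((34 + 18) - 43432)/(34936 + (-460 - 5060)) = (52 - 43432)/(34936 - 5520) = -43380/29416 = -43380*1/29416 = -10845/7354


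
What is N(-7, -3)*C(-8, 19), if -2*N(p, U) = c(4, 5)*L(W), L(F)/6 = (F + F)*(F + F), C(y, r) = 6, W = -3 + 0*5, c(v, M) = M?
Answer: -3240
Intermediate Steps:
W = -3 (W = -3 + 0 = -3)
L(F) = 24*F**2 (L(F) = 6*((F + F)*(F + F)) = 6*((2*F)*(2*F)) = 6*(4*F**2) = 24*F**2)
N(p, U) = -540 (N(p, U) = -5*24*(-3)**2/2 = -5*24*9/2 = -5*216/2 = -1/2*1080 = -540)
N(-7, -3)*C(-8, 19) = -540*6 = -3240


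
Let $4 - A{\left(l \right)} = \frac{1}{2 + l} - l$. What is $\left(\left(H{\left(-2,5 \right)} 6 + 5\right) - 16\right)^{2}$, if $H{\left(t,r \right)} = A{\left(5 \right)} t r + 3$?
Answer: $\frac{13476241}{49} \approx 2.7503 \cdot 10^{5}$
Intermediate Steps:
$A{\left(l \right)} = 4 + l - \frac{1}{2 + l}$ ($A{\left(l \right)} = 4 - \left(\frac{1}{2 + l} - l\right) = 4 + \left(l - \frac{1}{2 + l}\right) = 4 + l - \frac{1}{2 + l}$)
$H{\left(t,r \right)} = 3 + \frac{62 r t}{7}$ ($H{\left(t,r \right)} = \frac{7 + 5^{2} + 6 \cdot 5}{2 + 5} t r + 3 = \frac{7 + 25 + 30}{7} t r + 3 = \frac{1}{7} \cdot 62 t r + 3 = \frac{62 t}{7} r + 3 = \frac{62 r t}{7} + 3 = 3 + \frac{62 r t}{7}$)
$\left(\left(H{\left(-2,5 \right)} 6 + 5\right) - 16\right)^{2} = \left(\left(\left(3 + \frac{62}{7} \cdot 5 \left(-2\right)\right) 6 + 5\right) - 16\right)^{2} = \left(\left(\left(3 - \frac{620}{7}\right) 6 + 5\right) - 16\right)^{2} = \left(\left(\left(- \frac{599}{7}\right) 6 + 5\right) - 16\right)^{2} = \left(\left(- \frac{3594}{7} + 5\right) - 16\right)^{2} = \left(- \frac{3559}{7} - 16\right)^{2} = \left(- \frac{3671}{7}\right)^{2} = \frac{13476241}{49}$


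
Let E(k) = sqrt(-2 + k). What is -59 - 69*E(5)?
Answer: -59 - 69*sqrt(3) ≈ -178.51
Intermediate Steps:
-59 - 69*E(5) = -59 - 69*sqrt(-2 + 5) = -59 - 69*sqrt(3)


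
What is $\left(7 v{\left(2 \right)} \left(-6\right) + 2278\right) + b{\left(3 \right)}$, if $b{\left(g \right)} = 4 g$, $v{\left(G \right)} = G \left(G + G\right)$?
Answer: $1954$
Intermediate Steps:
$v{\left(G \right)} = 2 G^{2}$ ($v{\left(G \right)} = G 2 G = 2 G^{2}$)
$\left(7 v{\left(2 \right)} \left(-6\right) + 2278\right) + b{\left(3 \right)} = \left(7 \cdot 2 \cdot 2^{2} \left(-6\right) + 2278\right) + 4 \cdot 3 = \left(7 \cdot 2 \cdot 4 \left(-6\right) + 2278\right) + 12 = \left(7 \cdot 8 \left(-6\right) + 2278\right) + 12 = \left(56 \left(-6\right) + 2278\right) + 12 = \left(-336 + 2278\right) + 12 = 1942 + 12 = 1954$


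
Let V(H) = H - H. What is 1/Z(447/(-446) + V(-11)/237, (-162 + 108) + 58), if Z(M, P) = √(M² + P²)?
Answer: 446*√3382465/3382465 ≈ 0.24250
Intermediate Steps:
V(H) = 0
1/Z(447/(-446) + V(-11)/237, (-162 + 108) + 58) = 1/(√((447/(-446) + 0/237)² + ((-162 + 108) + 58)²)) = 1/(√((447*(-1/446) + 0*(1/237))² + (-54 + 58)²)) = 1/(√((-447/446 + 0)² + 4²)) = 1/(√((-447/446)² + 16)) = 1/(√(199809/198916 + 16)) = 1/(√(3382465/198916)) = 1/(√3382465/446) = 446*√3382465/3382465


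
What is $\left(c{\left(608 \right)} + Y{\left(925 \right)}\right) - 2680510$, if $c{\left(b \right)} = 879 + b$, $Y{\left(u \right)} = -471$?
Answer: $-2679494$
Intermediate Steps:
$\left(c{\left(608 \right)} + Y{\left(925 \right)}\right) - 2680510 = \left(\left(879 + 608\right) - 471\right) - 2680510 = \left(1487 - 471\right) - 2680510 = 1016 - 2680510 = -2679494$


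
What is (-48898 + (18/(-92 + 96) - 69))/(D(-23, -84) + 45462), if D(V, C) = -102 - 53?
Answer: -97925/90614 ≈ -1.0807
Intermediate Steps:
D(V, C) = -155
(-48898 + (18/(-92 + 96) - 69))/(D(-23, -84) + 45462) = (-48898 + (18/(-92 + 96) - 69))/(-155 + 45462) = (-48898 + (18/4 - 69))/45307 = (-48898 + ((1/4)*18 - 69))*(1/45307) = (-48898 + (9/2 - 69))*(1/45307) = (-48898 - 129/2)*(1/45307) = -97925/2*1/45307 = -97925/90614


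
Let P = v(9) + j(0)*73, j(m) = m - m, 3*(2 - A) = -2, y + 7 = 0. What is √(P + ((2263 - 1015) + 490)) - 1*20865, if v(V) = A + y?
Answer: -20865 + √15603/3 ≈ -20823.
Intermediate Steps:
y = -7 (y = -7 + 0 = -7)
A = 8/3 (A = 2 - ⅓*(-2) = 2 + ⅔ = 8/3 ≈ 2.6667)
j(m) = 0
v(V) = -13/3 (v(V) = 8/3 - 7 = -13/3)
P = -13/3 (P = -13/3 + 0*73 = -13/3 + 0 = -13/3 ≈ -4.3333)
√(P + ((2263 - 1015) + 490)) - 1*20865 = √(-13/3 + ((2263 - 1015) + 490)) - 1*20865 = √(-13/3 + (1248 + 490)) - 20865 = √(-13/3 + 1738) - 20865 = √(5201/3) - 20865 = √15603/3 - 20865 = -20865 + √15603/3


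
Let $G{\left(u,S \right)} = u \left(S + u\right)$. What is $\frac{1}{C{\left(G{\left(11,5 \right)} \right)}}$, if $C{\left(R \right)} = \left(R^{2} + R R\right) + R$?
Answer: $\frac{1}{62128} \approx 1.6096 \cdot 10^{-5}$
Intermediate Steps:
$C{\left(R \right)} = R + 2 R^{2}$ ($C{\left(R \right)} = \left(R^{2} + R^{2}\right) + R = 2 R^{2} + R = R + 2 R^{2}$)
$\frac{1}{C{\left(G{\left(11,5 \right)} \right)}} = \frac{1}{11 \left(5 + 11\right) \left(1 + 2 \cdot 11 \left(5 + 11\right)\right)} = \frac{1}{11 \cdot 16 \left(1 + 2 \cdot 11 \cdot 16\right)} = \frac{1}{176 \left(1 + 2 \cdot 176\right)} = \frac{1}{176 \left(1 + 352\right)} = \frac{1}{176 \cdot 353} = \frac{1}{62128}$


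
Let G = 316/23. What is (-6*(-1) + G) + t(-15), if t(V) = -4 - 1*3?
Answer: 293/23 ≈ 12.739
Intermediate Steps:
t(V) = -7 (t(V) = -4 - 3 = -7)
G = 316/23 (G = 316*(1/23) = 316/23 ≈ 13.739)
(-6*(-1) + G) + t(-15) = (-6*(-1) + 316/23) - 7 = (6 + 316/23) - 7 = 454/23 - 7 = 293/23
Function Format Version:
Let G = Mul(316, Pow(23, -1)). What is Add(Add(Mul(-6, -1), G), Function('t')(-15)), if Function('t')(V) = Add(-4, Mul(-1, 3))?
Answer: Rational(293, 23) ≈ 12.739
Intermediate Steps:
Function('t')(V) = -7 (Function('t')(V) = Add(-4, -3) = -7)
G = Rational(316, 23) (G = Mul(316, Rational(1, 23)) = Rational(316, 23) ≈ 13.739)
Add(Add(Mul(-6, -1), G), Function('t')(-15)) = Add(Add(Mul(-6, -1), Rational(316, 23)), -7) = Add(Add(6, Rational(316, 23)), -7) = Add(Rational(454, 23), -7) = Rational(293, 23)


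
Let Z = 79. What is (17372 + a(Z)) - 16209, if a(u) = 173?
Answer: 1336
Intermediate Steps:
(17372 + a(Z)) - 16209 = (17372 + 173) - 16209 = 17545 - 16209 = 1336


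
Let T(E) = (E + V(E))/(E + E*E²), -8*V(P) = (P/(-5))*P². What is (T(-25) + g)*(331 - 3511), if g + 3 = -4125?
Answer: 16434948345/1252 ≈ 1.3127e+7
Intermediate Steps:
V(P) = P³/40 (V(P) = -P/(-5)*P²/8 = -P*(-⅕)*P²/8 = -(-P/5)*P²/8 = -(-1)*P³/40 = P³/40)
T(E) = (E + E³/40)/(E + E³) (T(E) = (E + E³/40)/(E + E*E²) = (E + E³/40)/(E + E³))
g = -4128 (g = -3 - 4125 = -4128)
(T(-25) + g)*(331 - 3511) = ((40 + (-25)²)/(40*(1 + (-25)²)) - 4128)*(331 - 3511) = ((40 + 625)/(40*(1 + 625)) - 4128)*(-3180) = ((1/40)*665/626 - 4128)*(-3180) = ((1/40)*(1/626)*665 - 4128)*(-3180) = (133/5008 - 4128)*(-3180) = -20672891/5008*(-3180) = 16434948345/1252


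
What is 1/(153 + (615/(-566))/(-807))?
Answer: 152254/23295067 ≈ 0.0065359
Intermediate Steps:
1/(153 + (615/(-566))/(-807)) = 1/(153 + (615*(-1/566))*(-1/807)) = 1/(153 - 615/566*(-1/807)) = 1/(153 + 205/152254) = 1/(23295067/152254) = 152254/23295067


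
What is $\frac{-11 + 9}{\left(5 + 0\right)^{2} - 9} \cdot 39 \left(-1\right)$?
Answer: $\frac{39}{8} \approx 4.875$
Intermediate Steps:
$\frac{-11 + 9}{\left(5 + 0\right)^{2} - 9} \cdot 39 \left(-1\right) = - \frac{2}{5^{2} - 9} \cdot 39 \left(-1\right) = - \frac{2}{25 - 9} \cdot 39 \left(-1\right) = - \frac{2}{16} \cdot 39 \left(-1\right) = \left(-2\right) \frac{1}{16} \cdot 39 \left(-1\right) = \left(- \frac{1}{8}\right) 39 \left(-1\right) = \left(- \frac{39}{8}\right) \left(-1\right) = \frac{39}{8}$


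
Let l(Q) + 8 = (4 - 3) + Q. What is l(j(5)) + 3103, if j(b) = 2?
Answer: 3098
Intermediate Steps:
l(Q) = -7 + Q (l(Q) = -8 + ((4 - 3) + Q) = -8 + (1 + Q) = -7 + Q)
l(j(5)) + 3103 = (-7 + 2) + 3103 = -5 + 3103 = 3098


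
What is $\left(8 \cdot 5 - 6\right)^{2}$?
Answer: $1156$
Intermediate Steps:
$\left(8 \cdot 5 - 6\right)^{2} = \left(40 - 6\right)^{2} = 34^{2} = 1156$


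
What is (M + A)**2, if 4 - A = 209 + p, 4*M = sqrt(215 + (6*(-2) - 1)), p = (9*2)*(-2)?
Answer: (676 - sqrt(202))**2/16 ≈ 27373.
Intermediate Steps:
p = -36 (p = 18*(-2) = -36)
M = sqrt(202)/4 (M = sqrt(215 + (6*(-2) - 1))/4 = sqrt(215 + (-12 - 1))/4 = sqrt(215 - 13)/4 = sqrt(202)/4 ≈ 3.5532)
A = -169 (A = 4 - (209 - 36) = 4 - 1*173 = 4 - 173 = -169)
(M + A)**2 = (sqrt(202)/4 - 169)**2 = (-169 + sqrt(202)/4)**2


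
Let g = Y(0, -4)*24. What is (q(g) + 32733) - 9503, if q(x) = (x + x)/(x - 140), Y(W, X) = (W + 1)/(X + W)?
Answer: 1695796/73 ≈ 23230.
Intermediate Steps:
Y(W, X) = (1 + W)/(W + X)
g = -6 (g = ((1 + 0)/(0 - 4))*24 = (1/(-4))*24 = -¼*1*24 = -¼*24 = -6)
q(x) = 2*x/(-140 + x) (q(x) = (2*x)/(-140 + x) = 2*x/(-140 + x))
(q(g) + 32733) - 9503 = (2*(-6)/(-140 - 6) + 32733) - 9503 = (2*(-6)/(-146) + 32733) - 9503 = (2*(-6)*(-1/146) + 32733) - 9503 = (6/73 + 32733) - 9503 = 2389515/73 - 9503 = 1695796/73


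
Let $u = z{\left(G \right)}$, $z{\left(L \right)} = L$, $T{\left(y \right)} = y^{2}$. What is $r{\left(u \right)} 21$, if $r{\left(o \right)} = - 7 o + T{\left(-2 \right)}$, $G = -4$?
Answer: $672$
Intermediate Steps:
$u = -4$
$r{\left(o \right)} = 4 - 7 o$ ($r{\left(o \right)} = - 7 o + \left(-2\right)^{2} = - 7 o + 4 = 4 - 7 o$)
$r{\left(u \right)} 21 = \left(4 - -28\right) 21 = \left(4 + 28\right) 21 = 32 \cdot 21 = 672$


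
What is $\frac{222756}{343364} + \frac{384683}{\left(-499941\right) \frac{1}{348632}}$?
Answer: $- \frac{885565333647719}{3301187337} \approx -2.6826 \cdot 10^{5}$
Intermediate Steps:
$\frac{222756}{343364} + \frac{384683}{\left(-499941\right) \frac{1}{348632}} = 222756 \cdot \frac{1}{343364} + \frac{384683}{\left(-499941\right) \frac{1}{348632}} = \frac{55689}{85841} + \frac{384683}{- \frac{499941}{348632}} = \frac{55689}{85841} + 384683 \left(- \frac{348632}{499941}\right) = \frac{55689}{85841} - \frac{10316369512}{38457} = - \frac{885565333647719}{3301187337}$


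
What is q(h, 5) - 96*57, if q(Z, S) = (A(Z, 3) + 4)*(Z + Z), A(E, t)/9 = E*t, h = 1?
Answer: -5410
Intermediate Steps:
A(E, t) = 9*E*t (A(E, t) = 9*(E*t) = 9*E*t)
q(Z, S) = 2*Z*(4 + 27*Z) (q(Z, S) = (9*Z*3 + 4)*(Z + Z) = (27*Z + 4)*(2*Z) = (4 + 27*Z)*(2*Z) = 2*Z*(4 + 27*Z))
q(h, 5) - 96*57 = 2*1*(4 + 27*1) - 96*57 = 2*1*(4 + 27) - 5472 = 2*1*31 - 5472 = 62 - 5472 = -5410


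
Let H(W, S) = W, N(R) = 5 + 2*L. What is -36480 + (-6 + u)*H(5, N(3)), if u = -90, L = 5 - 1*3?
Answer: -36960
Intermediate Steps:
L = 2 (L = 5 - 3 = 2)
N(R) = 9 (N(R) = 5 + 2*2 = 5 + 4 = 9)
-36480 + (-6 + u)*H(5, N(3)) = -36480 + (-6 - 90)*5 = -36480 - 96*5 = -36480 - 480 = -36960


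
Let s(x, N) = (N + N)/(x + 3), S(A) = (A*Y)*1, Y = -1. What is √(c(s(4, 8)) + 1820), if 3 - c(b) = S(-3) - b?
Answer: 2*√22323/7 ≈ 42.688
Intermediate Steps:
S(A) = -A (S(A) = (A*(-1))*1 = -A*1 = -A)
s(x, N) = 2*N/(3 + x) (s(x, N) = (2*N)/(3 + x) = 2*N/(3 + x))
c(b) = b (c(b) = 3 - (-1*(-3) - b) = 3 - (3 - b) = 3 + (-3 + b) = b)
√(c(s(4, 8)) + 1820) = √(2*8/(3 + 4) + 1820) = √(2*8/7 + 1820) = √(2*8*(⅐) + 1820) = √(16/7 + 1820) = √(12756/7) = 2*√22323/7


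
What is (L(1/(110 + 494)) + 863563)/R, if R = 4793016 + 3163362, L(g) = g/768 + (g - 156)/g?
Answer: 356875284481/3690740975616 ≈ 0.096695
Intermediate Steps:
L(g) = g/768 + (-156 + g)/g (L(g) = g*(1/768) + (-156 + g)/g = g/768 + (-156 + g)/g)
R = 7956378
(L(1/(110 + 494)) + 863563)/R = ((1 - 156/(1/(110 + 494)) + 1/(768*(110 + 494))) + 863563)/7956378 = ((1 - 156/(1/604) + (1/768)/604) + 863563)*(1/7956378) = ((1 - 156/1/604 + (1/768)*(1/604)) + 863563)*(1/7956378) = ((1 - 156*604 + 1/463872) + 863563)*(1/7956378) = ((1 - 94224 + 1/463872) + 863563)*(1/7956378) = (-43707411455/463872 + 863563)*(1/7956378) = (356875284481/463872)*(1/7956378) = 356875284481/3690740975616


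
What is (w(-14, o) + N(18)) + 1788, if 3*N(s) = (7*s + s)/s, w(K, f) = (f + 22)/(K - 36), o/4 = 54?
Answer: 133943/75 ≈ 1785.9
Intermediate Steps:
o = 216 (o = 4*54 = 216)
w(K, f) = (22 + f)/(-36 + K)
N(s) = 8/3 (N(s) = ((7*s + s)/s)/3 = ((8*s)/s)/3 = (⅓)*8 = 8/3)
(w(-14, o) + N(18)) + 1788 = ((22 + 216)/(-36 - 14) + 8/3) + 1788 = (238/(-50) + 8/3) + 1788 = (-1/50*238 + 8/3) + 1788 = (-119/25 + 8/3) + 1788 = -157/75 + 1788 = 133943/75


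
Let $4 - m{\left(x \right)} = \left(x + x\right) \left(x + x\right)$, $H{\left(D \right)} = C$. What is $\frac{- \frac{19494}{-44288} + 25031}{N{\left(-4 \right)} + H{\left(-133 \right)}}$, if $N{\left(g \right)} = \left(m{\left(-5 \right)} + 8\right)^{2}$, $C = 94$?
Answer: $\frac{554296211}{173564672} \approx 3.1936$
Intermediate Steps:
$H{\left(D \right)} = 94$
$m{\left(x \right)} = 4 - 4 x^{2}$ ($m{\left(x \right)} = 4 - \left(x + x\right) \left(x + x\right) = 4 - 2 x 2 x = 4 - 4 x^{2}$)
$N{\left(g \right)} = 7744$ ($N{\left(g \right)} = \left(\left(4 - 4 \left(-5\right)^{2}\right) + 8\right)^{2} = \left(\left(4 - 100\right) + 8\right)^{2} = \left(-96 + 8\right)^{2} = \left(-88\right)^{2} = 7744$)
$\frac{- \frac{19494}{-44288} + 25031}{N{\left(-4 \right)} + H{\left(-133 \right)}} = \frac{- \frac{19494}{-44288} + 25031}{7744 + 94} = \frac{\left(-19494\right) \left(- \frac{1}{44288}\right) + 25031}{7838} = \left(\frac{9747}{22144} + 25031\right) \frac{1}{7838} = \frac{554296211}{22144} \cdot \frac{1}{7838} = \frac{554296211}{173564672}$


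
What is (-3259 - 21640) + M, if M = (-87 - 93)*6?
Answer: -25979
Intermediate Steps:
M = -1080 (M = -180*6 = -1080)
(-3259 - 21640) + M = (-3259 - 21640) - 1080 = -24899 - 1080 = -25979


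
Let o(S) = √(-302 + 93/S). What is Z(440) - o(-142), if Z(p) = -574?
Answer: -574 - I*√6102734/142 ≈ -574.0 - 17.397*I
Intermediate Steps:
Z(440) - o(-142) = -574 - √(-302 + 93/(-142)) = -574 - √(-302 + 93*(-1/142)) = -574 - √(-302 - 93/142) = -574 - √(-42977/142) = -574 - I*√6102734/142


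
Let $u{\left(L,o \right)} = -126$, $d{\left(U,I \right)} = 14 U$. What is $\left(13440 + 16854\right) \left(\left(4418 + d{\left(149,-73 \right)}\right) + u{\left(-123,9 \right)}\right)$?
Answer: $193215132$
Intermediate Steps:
$\left(13440 + 16854\right) \left(\left(4418 + d{\left(149,-73 \right)}\right) + u{\left(-123,9 \right)}\right) = \left(13440 + 16854\right) \left(\left(4418 + 14 \cdot 149\right) - 126\right) = 30294 \left(\left(4418 + 2086\right) - 126\right) = 30294 \left(6504 - 126\right) = 30294 \cdot 6378 = 193215132$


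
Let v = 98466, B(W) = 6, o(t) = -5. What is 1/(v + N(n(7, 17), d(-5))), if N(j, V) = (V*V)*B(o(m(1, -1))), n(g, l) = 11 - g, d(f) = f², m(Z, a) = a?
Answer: 1/102216 ≈ 9.7832e-6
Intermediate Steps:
N(j, V) = 6*V² (N(j, V) = (V*V)*6 = V²*6 = 6*V²)
1/(v + N(n(7, 17), d(-5))) = 1/(98466 + 6*((-5)²)²) = 1/(98466 + 6*25²) = 1/(98466 + 6*625) = 1/(98466 + 3750) = 1/102216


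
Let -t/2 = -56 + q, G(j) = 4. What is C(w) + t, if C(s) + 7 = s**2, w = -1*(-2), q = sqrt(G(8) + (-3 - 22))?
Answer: 109 - 2*I*sqrt(21) ≈ 109.0 - 9.1651*I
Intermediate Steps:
q = I*sqrt(21) (q = sqrt(4 + (-3 - 22)) = sqrt(4 - 25) = sqrt(-21) = I*sqrt(21) ≈ 4.5826*I)
w = 2
t = 112 - 2*I*sqrt(21) (t = -2*(-56 + I*sqrt(21)) = 112 - 2*I*sqrt(21) ≈ 112.0 - 9.1651*I)
C(s) = -7 + s**2
C(w) + t = (-7 + 2**2) + (112 - 2*I*sqrt(21)) = (-7 + 4) + (112 - 2*I*sqrt(21)) = -3 + (112 - 2*I*sqrt(21)) = 109 - 2*I*sqrt(21)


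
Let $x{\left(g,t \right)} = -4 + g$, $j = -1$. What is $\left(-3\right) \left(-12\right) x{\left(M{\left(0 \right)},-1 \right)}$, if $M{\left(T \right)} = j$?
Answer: $-180$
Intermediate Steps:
$M{\left(T \right)} = -1$
$\left(-3\right) \left(-12\right) x{\left(M{\left(0 \right)},-1 \right)} = \left(-3\right) \left(-12\right) \left(-4 - 1\right) = 36 \left(-5\right) = -180$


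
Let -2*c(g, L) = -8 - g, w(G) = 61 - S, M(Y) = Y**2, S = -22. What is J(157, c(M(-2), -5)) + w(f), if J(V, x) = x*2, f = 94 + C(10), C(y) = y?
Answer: 95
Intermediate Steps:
f = 104 (f = 94 + 10 = 104)
w(G) = 83 (w(G) = 61 - 1*(-22) = 61 + 22 = 83)
c(g, L) = 4 + g/2 (c(g, L) = -(-8 - g)/2 = 4 + g/2)
J(V, x) = 2*x
J(157, c(M(-2), -5)) + w(f) = 2*(4 + (1/2)*(-2)**2) + 83 = 2*(4 + (1/2)*4) + 83 = 2*(4 + 2) + 83 = 2*6 + 83 = 12 + 83 = 95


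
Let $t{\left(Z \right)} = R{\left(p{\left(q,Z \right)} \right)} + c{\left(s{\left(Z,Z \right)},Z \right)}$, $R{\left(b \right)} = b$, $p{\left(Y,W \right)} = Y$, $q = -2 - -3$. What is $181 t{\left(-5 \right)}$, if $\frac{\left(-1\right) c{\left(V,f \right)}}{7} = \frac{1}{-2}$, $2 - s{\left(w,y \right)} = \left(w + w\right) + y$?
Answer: $\frac{1629}{2} \approx 814.5$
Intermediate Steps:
$q = 1$ ($q = -2 + 3 = 1$)
$s{\left(w,y \right)} = 2 - y - 2 w$ ($s{\left(w,y \right)} = 2 - \left(\left(w + w\right) + y\right) = 2 - \left(2 w + y\right) = 2 - \left(y + 2 w\right) = 2 - y - 2 w$)
$c{\left(V,f \right)} = \frac{7}{2}$ ($c{\left(V,f \right)} = - \frac{7}{-2} = \left(-7\right) \left(- \frac{1}{2}\right) = \frac{7}{2}$)
$t{\left(Z \right)} = \frac{9}{2}$ ($t{\left(Z \right)} = 1 + \frac{7}{2} = \frac{9}{2}$)
$181 t{\left(-5 \right)} = 181 \cdot \frac{9}{2} = \frac{1629}{2}$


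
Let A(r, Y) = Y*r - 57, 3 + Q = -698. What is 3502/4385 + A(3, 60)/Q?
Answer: 1915547/3073885 ≈ 0.62317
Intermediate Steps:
Q = -701 (Q = -3 - 698 = -701)
A(r, Y) = -57 + Y*r
3502/4385 + A(3, 60)/Q = 3502/4385 + (-57 + 60*3)/(-701) = 3502*(1/4385) + (-57 + 180)*(-1/701) = 3502/4385 + 123*(-1/701) = 3502/4385 - 123/701 = 1915547/3073885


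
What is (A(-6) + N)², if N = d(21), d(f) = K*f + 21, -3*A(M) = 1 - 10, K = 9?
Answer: 45369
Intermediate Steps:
A(M) = 3 (A(M) = -(1 - 10)/3 = -⅓*(-9) = 3)
d(f) = 21 + 9*f (d(f) = 9*f + 21 = 21 + 9*f)
N = 210 (N = 21 + 9*21 = 21 + 189 = 210)
(A(-6) + N)² = (3 + 210)² = 213² = 45369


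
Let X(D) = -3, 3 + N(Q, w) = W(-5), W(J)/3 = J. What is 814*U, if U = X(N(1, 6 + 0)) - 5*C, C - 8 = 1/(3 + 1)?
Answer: -72039/2 ≈ -36020.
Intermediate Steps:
W(J) = 3*J
N(Q, w) = -18 (N(Q, w) = -3 + 3*(-5) = -3 - 15 = -18)
C = 33/4 (C = 8 + 1/(3 + 1) = 8 + 1/4 = 8 + ¼ = 33/4 ≈ 8.2500)
U = -177/4 (U = -3 - 5*33/4 = -3 - 165/4 = -177/4 ≈ -44.250)
814*U = 814*(-177/4) = -72039/2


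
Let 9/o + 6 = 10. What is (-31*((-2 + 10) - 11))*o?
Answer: 837/4 ≈ 209.25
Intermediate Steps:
o = 9/4 (o = 9/(-6 + 10) = 9/4 ≈ 2.2500)
(-31*((-2 + 10) - 11))*o = -31*((-2 + 10) - 11)*(9/4) = -31*(8 - 11)*(9/4) = -31*(-3)*(9/4) = 93*(9/4) = 837/4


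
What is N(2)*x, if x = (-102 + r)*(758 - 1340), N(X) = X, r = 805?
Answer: -818292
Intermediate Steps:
x = -409146 (x = (-102 + 805)*(758 - 1340) = 703*(-582) = -409146)
N(2)*x = 2*(-409146) = -818292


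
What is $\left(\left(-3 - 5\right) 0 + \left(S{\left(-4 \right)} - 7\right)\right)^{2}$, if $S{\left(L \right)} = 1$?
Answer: $36$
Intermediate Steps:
$\left(\left(-3 - 5\right) 0 + \left(S{\left(-4 \right)} - 7\right)\right)^{2} = \left(\left(-3 - 5\right) 0 + \left(1 - 7\right)\right)^{2} = \left(\left(-8\right) 0 + \left(1 - 7\right)\right)^{2} = \left(0 - 6\right)^{2} = \left(-6\right)^{2} = 36$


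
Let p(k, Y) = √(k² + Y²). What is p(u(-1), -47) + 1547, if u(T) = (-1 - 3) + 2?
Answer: 1547 + √2213 ≈ 1594.0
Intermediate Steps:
u(T) = -2 (u(T) = -4 + 2 = -2)
p(k, Y) = √(Y² + k²)
p(u(-1), -47) + 1547 = √((-47)² + (-2)²) + 1547 = √(2209 + 4) + 1547 = √2213 + 1547 = 1547 + √2213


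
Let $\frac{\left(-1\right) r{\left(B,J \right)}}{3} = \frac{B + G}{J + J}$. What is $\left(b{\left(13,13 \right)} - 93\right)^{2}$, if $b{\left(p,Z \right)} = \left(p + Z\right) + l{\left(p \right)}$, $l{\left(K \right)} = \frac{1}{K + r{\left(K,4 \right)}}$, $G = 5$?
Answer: $\frac{2792241}{625} \approx 4467.6$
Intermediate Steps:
$r{\left(B,J \right)} = - \frac{3 \left(5 + B\right)}{2 J}$ ($r{\left(B,J \right)} = - 3 \frac{B + 5}{J + J} = - 3 \frac{5 + B}{2 J} = - \frac{3 \left(5 + B\right)}{2 J}$)
$l{\left(K \right)} = \frac{1}{- \frac{15}{8} + \frac{5 K}{8}}$ ($l{\left(K \right)} = \frac{1}{K + \frac{3 \left(-5 - K\right)}{2 \cdot 4}} = \frac{1}{K + \frac{3}{2} \cdot \frac{1}{4} \left(-5 - K\right)} = \frac{1}{K - \left(\frac{15}{8} + \frac{3 K}{8}\right)} = \frac{1}{- \frac{15}{8} + \frac{5 K}{8}}$)
$b{\left(p,Z \right)} = Z + p + \frac{8}{5 \left(-3 + p\right)}$ ($b{\left(p,Z \right)} = \left(p + Z\right) + \frac{8}{5 \left(-3 + p\right)} = \left(Z + p\right) + \frac{8}{5 \left(-3 + p\right)} = Z + p + \frac{8}{5 \left(-3 + p\right)}$)
$\left(b{\left(13,13 \right)} - 93\right)^{2} = \left(\frac{\frac{8}{5} + \left(-3 + 13\right) \left(13 + 13\right)}{-3 + 13} - 93\right)^{2} = \left(\frac{\frac{8}{5} + 10 \cdot 26}{10} - 93\right)^{2} = \left(\frac{\frac{8}{5} + 260}{10} - 93\right)^{2} = \left(\frac{1}{10} \cdot \frac{1308}{5} - 93\right)^{2} = \left(\frac{654}{25} - 93\right)^{2} = \left(- \frac{1671}{25}\right)^{2} = \frac{2792241}{625}$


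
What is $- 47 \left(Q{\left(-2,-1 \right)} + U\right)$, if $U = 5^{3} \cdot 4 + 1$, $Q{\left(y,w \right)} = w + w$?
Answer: $-23453$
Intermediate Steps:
$Q{\left(y,w \right)} = 2 w$
$U = 501$ ($U = 125 \cdot 4 + 1 = 500 + 1 = 501$)
$- 47 \left(Q{\left(-2,-1 \right)} + U\right) = - 47 \left(2 \left(-1\right) + 501\right) = - 47 \left(-2 + 501\right) = \left(-47\right) 499 = -23453$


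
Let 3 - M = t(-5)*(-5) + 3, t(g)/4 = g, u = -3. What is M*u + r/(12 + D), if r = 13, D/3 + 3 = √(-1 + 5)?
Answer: 2713/9 ≈ 301.44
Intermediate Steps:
t(g) = 4*g
M = -100 (M = 3 - ((4*(-5))*(-5) + 3) = 3 - (-20*(-5) + 3) = 3 - (100 + 3) = 3 - 1*103 = 3 - 103 = -100)
D = -3 (D = -9 + 3*√(-1 + 5) = -9 + 3*√4 = -9 + 3*2 = -9 + 6 = -3)
M*u + r/(12 + D) = -100*(-3) + 13/(12 - 3) = 300 + 13/9 = 2713/9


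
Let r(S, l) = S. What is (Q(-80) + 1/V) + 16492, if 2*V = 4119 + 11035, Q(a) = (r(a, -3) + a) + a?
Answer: 123141405/7577 ≈ 16252.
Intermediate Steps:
Q(a) = 3*a (Q(a) = (a + a) + a = 2*a + a = 3*a)
V = 7577 (V = (4119 + 11035)/2 = (½)*15154 = 7577)
(Q(-80) + 1/V) + 16492 = (3*(-80) + 1/7577) + 16492 = (-240 + 1/7577) + 16492 = -1818479/7577 + 16492 = 123141405/7577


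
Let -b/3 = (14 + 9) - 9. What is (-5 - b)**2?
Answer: 1369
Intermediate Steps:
b = -42 (b = -3*((14 + 9) - 9) = -3*(23 - 9) = -3*14 = -42)
(-5 - b)**2 = (-5 - 1*(-42))**2 = (-5 + 42)**2 = 37**2 = 1369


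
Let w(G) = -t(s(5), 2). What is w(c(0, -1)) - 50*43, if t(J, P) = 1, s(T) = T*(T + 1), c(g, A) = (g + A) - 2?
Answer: -2151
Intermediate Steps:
c(g, A) = -2 + A + g (c(g, A) = (A + g) - 2 = -2 + A + g)
s(T) = T*(1 + T)
w(G) = -1 (w(G) = -1*1 = -1)
w(c(0, -1)) - 50*43 = -1 - 50*43 = -1 - 2150 = -2151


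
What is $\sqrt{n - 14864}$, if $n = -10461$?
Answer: $5 i \sqrt{1013} \approx 159.14 i$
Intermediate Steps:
$\sqrt{n - 14864} = \sqrt{-10461 - 14864} = \sqrt{-25325} = 5 i \sqrt{1013}$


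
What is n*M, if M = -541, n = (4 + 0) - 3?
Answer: -541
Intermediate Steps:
n = 1 (n = 4 - 3 = 1)
n*M = 1*(-541) = -541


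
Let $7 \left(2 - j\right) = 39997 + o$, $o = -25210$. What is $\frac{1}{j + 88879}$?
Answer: $\frac{7}{607380} \approx 1.1525 \cdot 10^{-5}$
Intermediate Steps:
$j = - \frac{14773}{7}$ ($j = 2 - \frac{39997 - 25210}{7} = 2 - \frac{14787}{7} = - \frac{14773}{7} \approx -2110.4$)
$\frac{1}{j + 88879} = \frac{1}{- \frac{14773}{7} + 88879} = \frac{1}{\frac{607380}{7}} = \frac{7}{607380}$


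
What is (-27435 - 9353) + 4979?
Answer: -31809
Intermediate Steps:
(-27435 - 9353) + 4979 = -36788 + 4979 = -31809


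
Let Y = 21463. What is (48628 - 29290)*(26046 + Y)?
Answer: 918729042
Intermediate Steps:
(48628 - 29290)*(26046 + Y) = (48628 - 29290)*(26046 + 21463) = 19338*47509 = 918729042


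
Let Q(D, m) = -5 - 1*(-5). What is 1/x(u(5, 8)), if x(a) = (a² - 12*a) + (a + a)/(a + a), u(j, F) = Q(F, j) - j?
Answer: 1/86 ≈ 0.011628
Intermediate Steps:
Q(D, m) = 0 (Q(D, m) = -5 + 5 = 0)
u(j, F) = -j (u(j, F) = 0 - j = -j)
x(a) = 1 + a² - 12*a (x(a) = (a² - 12*a) + (2*a)/((2*a)) = (a² - 12*a) + (2*a)*(1/(2*a)) = (a² - 12*a) + 1 = 1 + a² - 12*a)
1/x(u(5, 8)) = 1/(1 + (-1*5)² - (-12)*5) = 1/(1 + (-5)² - 12*(-5)) = 1/(1 + 25 + 60) = 1/86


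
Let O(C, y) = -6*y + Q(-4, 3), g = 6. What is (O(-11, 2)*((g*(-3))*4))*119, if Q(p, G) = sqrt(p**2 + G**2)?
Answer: 59976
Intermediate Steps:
Q(p, G) = sqrt(G**2 + p**2)
O(C, y) = 5 - 6*y (O(C, y) = -6*y + sqrt(3**2 + (-4)**2) = -6*y + sqrt(9 + 16) = -6*y + sqrt(25) = -6*y + 5 = 5 - 6*y)
(O(-11, 2)*((g*(-3))*4))*119 = ((5 - 6*2)*((6*(-3))*4))*119 = ((5 - 12)*(-18*4))*119 = -7*(-72)*119 = 504*119 = 59976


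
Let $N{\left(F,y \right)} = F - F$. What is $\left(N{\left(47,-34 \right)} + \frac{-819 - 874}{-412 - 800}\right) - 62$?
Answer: $- \frac{73451}{1212} \approx -60.603$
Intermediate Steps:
$N{\left(F,y \right)} = 0$
$\left(N{\left(47,-34 \right)} + \frac{-819 - 874}{-412 - 800}\right) - 62 = \left(0 + \frac{-819 - 874}{-412 - 800}\right) - 62 = \left(0 - \frac{1693}{-1212}\right) - 62 = \left(0 - - \frac{1693}{1212}\right) - 62 = \left(0 + \frac{1693}{1212}\right) - 62 = \frac{1693}{1212} - 62 = - \frac{73451}{1212}$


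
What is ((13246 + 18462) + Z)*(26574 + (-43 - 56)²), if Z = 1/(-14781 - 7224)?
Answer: 1692006257075/1467 ≈ 1.1534e+9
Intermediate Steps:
Z = -1/22005 (Z = 1/(-22005) = -1/22005 ≈ -4.5444e-5)
((13246 + 18462) + Z)*(26574 + (-43 - 56)²) = ((13246 + 18462) - 1/22005)*(26574 + (-43 - 56)²) = (31708 - 1/22005)*(26574 + (-99)²) = 697734539*(26574 + 9801)/22005 = (697734539/22005)*36375 = 1692006257075/1467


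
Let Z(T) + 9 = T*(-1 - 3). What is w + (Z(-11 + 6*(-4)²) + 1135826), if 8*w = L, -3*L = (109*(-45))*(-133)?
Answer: 8866361/8 ≈ 1.1083e+6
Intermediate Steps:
L = -217455 (L = -109*(-45)*(-133)/3 = -(-1635)*(-133) = -⅓*652365 = -217455)
w = -217455/8 (w = (⅛)*(-217455) = -217455/8 ≈ -27182.)
Z(T) = -9 - 4*T (Z(T) = -9 + T*(-1 - 3) = -9 + T*(-4) = -9 - 4*T)
w + (Z(-11 + 6*(-4)²) + 1135826) = -217455/8 + ((-9 - 4*(-11 + 6*(-4)²)) + 1135826) = -217455/8 + ((-9 - 4*(-11 + 6*16)) + 1135826) = -217455/8 + ((-9 - 4*(-11 + 96)) + 1135826) = -217455/8 + ((-9 - 4*85) + 1135826) = -217455/8 + ((-9 - 340) + 1135826) = -217455/8 + (-349 + 1135826) = -217455/8 + 1135477 = 8866361/8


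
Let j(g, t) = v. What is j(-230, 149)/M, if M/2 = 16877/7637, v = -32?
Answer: -17456/2411 ≈ -7.2402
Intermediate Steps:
j(g, t) = -32
M = 4822/1091 (M = 2*(16877/7637) = 2*(16877*(1/7637)) = 2*(2411/1091) = 4822/1091 ≈ 4.4198)
j(-230, 149)/M = -32/4822/1091 = -32*1091/4822 = -17456/2411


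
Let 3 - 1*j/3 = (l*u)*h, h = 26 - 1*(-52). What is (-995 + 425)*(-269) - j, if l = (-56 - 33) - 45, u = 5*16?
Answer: -2355159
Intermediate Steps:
u = 80
h = 78 (h = 26 + 52 = 78)
l = -134 (l = -89 - 45 = -134)
j = 2508489 (j = 9 - 3*(-134*80)*78 = 9 - (-32160)*78 = 9 - 3*(-836160) = 9 + 2508480 = 2508489)
(-995 + 425)*(-269) - j = (-995 + 425)*(-269) - 1*2508489 = -570*(-269) - 2508489 = 153330 - 2508489 = -2355159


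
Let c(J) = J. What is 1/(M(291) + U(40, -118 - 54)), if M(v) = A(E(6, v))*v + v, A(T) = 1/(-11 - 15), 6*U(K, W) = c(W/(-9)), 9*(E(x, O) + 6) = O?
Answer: 702/198661 ≈ 0.0035337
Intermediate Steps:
E(x, O) = -6 + O/9
U(K, W) = -W/54 (U(K, W) = (W/(-9))/6 = (W*(-1/9))/6 = (-W/9)/6 = -W/54)
A(T) = -1/26 (A(T) = 1/(-26) = -1/26)
M(v) = 25*v/26 (M(v) = -v/26 + v = 25*v/26)
1/(M(291) + U(40, -118 - 54)) = 1/((25/26)*291 - (-118 - 54)/54) = 1/(7275/26 - 1/54*(-172)) = 1/(7275/26 + 86/27) = 1/(198661/702) = 702/198661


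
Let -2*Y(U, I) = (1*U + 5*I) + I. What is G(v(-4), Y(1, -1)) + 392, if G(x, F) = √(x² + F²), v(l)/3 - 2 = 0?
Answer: 797/2 ≈ 398.50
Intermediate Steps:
Y(U, I) = -3*I - U/2 (Y(U, I) = -((1*U + 5*I) + I)/2 = -((U + 5*I) + I)/2 = -(U + 6*I)/2 = -3*I - U/2)
v(l) = 6 (v(l) = 6 + 3*0 = 6 + 0 = 6)
G(x, F) = √(F² + x²)
G(v(-4), Y(1, -1)) + 392 = √((-3*(-1) - ½*1)² + 6²) + 392 = √((3 - ½)² + 36) + 392 = √((5/2)² + 36) + 392 = √(25/4 + 36) + 392 = √(169/4) + 392 = 13/2 + 392 = 797/2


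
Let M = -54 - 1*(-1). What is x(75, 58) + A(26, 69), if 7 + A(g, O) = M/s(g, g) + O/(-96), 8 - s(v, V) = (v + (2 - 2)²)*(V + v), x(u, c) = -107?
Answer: -154129/1344 ≈ -114.68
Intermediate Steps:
M = -53 (M = -54 + 1 = -53)
s(v, V) = 8 - v*(V + v) (s(v, V) = 8 - (v + (2 - 2)²)*(V + v) = 8 - (v + 0²)*(V + v) = 8 - (v + 0)*(V + v) = 8 - v*(V + v))
A(g, O) = -7 - 53/(8 - 2*g²) - O/96 (A(g, O) = -7 + (-53/(8 - g² - g*g) + O/(-96)) = -7 + (-53/(8 - g² - g²) + O*(-1/96)) = -7 + (-53/(8 - 2*g²) - O/96) = -7 - 53/(8 - 2*g²) - O/96)
x(75, 58) + A(26, 69) = -107 + (2544 - (-4 + 26²)*(672 + 69))/(96*(-4 + 26²)) = -107 + (2544 - 1*(-4 + 676)*741)/(96*(-4 + 676)) = -107 + (1/96)*(2544 - 1*672*741)/672 = -107 + (1/96)*(1/672)*(2544 - 497952) = -107 + (1/96)*(1/672)*(-495408) = -107 - 10321/1344 = -154129/1344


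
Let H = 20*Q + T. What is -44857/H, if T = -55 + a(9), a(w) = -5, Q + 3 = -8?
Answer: 44857/280 ≈ 160.20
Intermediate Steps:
Q = -11 (Q = -3 - 8 = -11)
T = -60 (T = -55 - 5 = -60)
H = -280 (H = 20*(-11) - 60 = -220 - 60 = -280)
-44857/H = -44857/(-280) = -44857*(-1/280) = 44857/280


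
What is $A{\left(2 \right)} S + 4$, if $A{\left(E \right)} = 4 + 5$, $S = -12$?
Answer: $-104$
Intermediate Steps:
$A{\left(E \right)} = 9$
$A{\left(2 \right)} S + 4 = 9 \left(-12\right) + 4 = -108 + 4 = -104$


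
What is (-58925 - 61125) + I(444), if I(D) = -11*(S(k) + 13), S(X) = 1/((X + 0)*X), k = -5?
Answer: -3004836/25 ≈ -1.2019e+5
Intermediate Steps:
S(X) = X**(-2) (S(X) = 1/(X*X) = X**(-2))
I(D) = -3586/25 (I(D) = -11*((-5)**(-2) + 13) = -11*(1/25 + 13) = -11*326/25 = -3586/25)
(-58925 - 61125) + I(444) = (-58925 - 61125) - 3586/25 = -120050 - 3586/25 = -3004836/25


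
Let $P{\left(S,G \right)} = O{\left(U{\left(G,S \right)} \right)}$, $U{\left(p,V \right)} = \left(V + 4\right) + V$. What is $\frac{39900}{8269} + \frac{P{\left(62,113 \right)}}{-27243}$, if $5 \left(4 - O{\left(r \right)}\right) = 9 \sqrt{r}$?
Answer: $\frac{1086962624}{225272367} + \frac{8 \sqrt{2}}{15135} \approx 4.8259$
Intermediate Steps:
$U{\left(p,V \right)} = 4 + 2 V$ ($U{\left(p,V \right)} = \left(4 + V\right) + V = 4 + 2 V$)
$O{\left(r \right)} = 4 - \frac{9 \sqrt{r}}{5}$
$P{\left(S,G \right)} = 4 - \frac{9 \sqrt{4 + 2 S}}{5}$
$\frac{39900}{8269} + \frac{P{\left(62,113 \right)}}{-27243} = \frac{39900}{8269} + \frac{4 - \frac{9 \sqrt{4 + 2 \cdot 62}}{5}}{-27243} = 39900 \cdot \frac{1}{8269} + \left(4 - \frac{9 \sqrt{4 + 124}}{5}\right) \left(- \frac{1}{27243}\right) = \frac{39900}{8269} + \left(4 - \frac{9 \sqrt{128}}{5}\right) \left(- \frac{1}{27243}\right) = \frac{39900}{8269} + \left(4 - \frac{9 \cdot 8 \sqrt{2}}{5}\right) \left(- \frac{1}{27243}\right) = \frac{39900}{8269} + \left(4 - \frac{72 \sqrt{2}}{5}\right) \left(- \frac{1}{27243}\right) = \frac{39900}{8269} - \left(\frac{4}{27243} - \frac{8 \sqrt{2}}{15135}\right) = \frac{1086962624}{225272367} + \frac{8 \sqrt{2}}{15135}$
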